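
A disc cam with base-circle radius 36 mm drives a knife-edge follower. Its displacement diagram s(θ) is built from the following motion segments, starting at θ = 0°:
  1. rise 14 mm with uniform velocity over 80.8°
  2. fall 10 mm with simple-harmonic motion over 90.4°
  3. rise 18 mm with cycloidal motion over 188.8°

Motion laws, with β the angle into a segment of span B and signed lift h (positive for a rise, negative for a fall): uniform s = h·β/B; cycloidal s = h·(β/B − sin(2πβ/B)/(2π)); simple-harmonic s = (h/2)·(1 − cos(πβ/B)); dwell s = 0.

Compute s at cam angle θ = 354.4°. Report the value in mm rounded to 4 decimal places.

seg 1 [0°–80.8°] uniform, h=14: full span → s += 14 → s = 14.0000
seg 2 [80.8°–171.2°] simple-harmonic, h=-10: full span → s += -10 → s = 4.0000
seg 3 [171.2°–360°] cycloidal, h=18: θ=354.4° here. β=183.2, B=188.8. 18·(0.9703 − sin(2π·0.9703)/(2π)) = 17.9969 → s = 21.9969

21.9969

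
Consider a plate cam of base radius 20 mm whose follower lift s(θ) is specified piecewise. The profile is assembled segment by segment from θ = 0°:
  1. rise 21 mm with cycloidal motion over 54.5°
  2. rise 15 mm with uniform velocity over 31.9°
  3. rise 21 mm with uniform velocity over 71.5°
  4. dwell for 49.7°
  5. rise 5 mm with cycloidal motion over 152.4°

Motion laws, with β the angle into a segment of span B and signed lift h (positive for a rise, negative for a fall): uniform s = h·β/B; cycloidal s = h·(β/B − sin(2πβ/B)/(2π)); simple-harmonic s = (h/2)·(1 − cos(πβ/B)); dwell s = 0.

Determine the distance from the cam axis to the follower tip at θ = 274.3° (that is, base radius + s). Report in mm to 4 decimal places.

seg 1 [0°–54.5°] cycloidal, h=21: full span → s += 21 → s = 21.0000
seg 2 [54.5°–86.4°] uniform, h=15: full span → s += 15 → s = 36.0000
seg 3 [86.4°–157.9°] uniform, h=21: full span → s += 21 → s = 57.0000
seg 4 [157.9°–207.6°] dwell: s stays 57.0000
seg 5 [207.6°–360°] cycloidal, h=5: θ=274.3° here. β=66.7, B=152.4. 5·(0.4377 − sin(2π·0.4377)/(2π)) = 1.8845 → s = 58.8845
radial distance = base radius + s = 20 + 58.8845 = 78.8845

78.8845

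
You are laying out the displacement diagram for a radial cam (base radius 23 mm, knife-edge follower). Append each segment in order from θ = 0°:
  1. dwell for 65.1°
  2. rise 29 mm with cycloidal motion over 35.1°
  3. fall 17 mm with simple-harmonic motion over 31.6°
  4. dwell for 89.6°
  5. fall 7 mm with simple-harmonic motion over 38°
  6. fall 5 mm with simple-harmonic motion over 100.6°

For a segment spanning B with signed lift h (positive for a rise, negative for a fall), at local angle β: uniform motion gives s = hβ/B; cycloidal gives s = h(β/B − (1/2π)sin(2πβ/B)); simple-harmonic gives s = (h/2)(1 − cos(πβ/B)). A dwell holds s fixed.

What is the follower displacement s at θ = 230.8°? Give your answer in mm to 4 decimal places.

seg 1 [0°–65.1°] dwell: s stays 0.0000
seg 2 [65.1°–100.2°] cycloidal, h=29: full span → s += 29 → s = 29.0000
seg 3 [100.2°–131.8°] simple-harmonic, h=-17: full span → s += -17 → s = 12.0000
seg 4 [131.8°–221.4°] dwell: s stays 12.0000
seg 5 [221.4°–259.4°] simple-harmonic, h=-7: θ=230.8° here. β=9.4, B=38. -7/2·(1 − cos(π·0.2474)) = -1.0048 → s = 10.9952

10.9952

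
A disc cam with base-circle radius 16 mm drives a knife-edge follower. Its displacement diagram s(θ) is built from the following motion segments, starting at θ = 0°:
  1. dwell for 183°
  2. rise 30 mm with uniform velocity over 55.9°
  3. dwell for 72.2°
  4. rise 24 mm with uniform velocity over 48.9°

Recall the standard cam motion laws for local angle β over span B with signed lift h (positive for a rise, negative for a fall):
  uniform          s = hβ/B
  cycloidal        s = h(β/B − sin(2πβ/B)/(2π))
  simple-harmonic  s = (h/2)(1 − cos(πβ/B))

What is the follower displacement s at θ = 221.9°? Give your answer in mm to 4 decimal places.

seg 1 [0°–183°] dwell: s stays 0.0000
seg 2 [183°–238.9°] uniform, h=30: θ=221.9° here. β=38.9, B=55.9. 30·38.9/55.9 = 20.8766 → s = 20.8766

20.8766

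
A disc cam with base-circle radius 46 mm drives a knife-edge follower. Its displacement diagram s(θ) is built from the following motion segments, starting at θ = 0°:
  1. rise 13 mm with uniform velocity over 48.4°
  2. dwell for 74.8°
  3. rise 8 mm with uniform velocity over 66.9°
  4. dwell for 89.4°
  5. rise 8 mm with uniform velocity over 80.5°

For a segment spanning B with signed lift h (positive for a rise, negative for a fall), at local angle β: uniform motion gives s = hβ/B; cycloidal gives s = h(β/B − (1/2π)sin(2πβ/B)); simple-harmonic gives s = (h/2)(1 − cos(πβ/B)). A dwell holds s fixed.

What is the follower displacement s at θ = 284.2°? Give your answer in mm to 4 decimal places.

seg 1 [0°–48.4°] uniform, h=13: full span → s += 13 → s = 13.0000
seg 2 [48.4°–123.2°] dwell: s stays 13.0000
seg 3 [123.2°–190.1°] uniform, h=8: full span → s += 8 → s = 21.0000
seg 4 [190.1°–279.5°] dwell: s stays 21.0000
seg 5 [279.5°–360°] uniform, h=8: θ=284.2° here. β=4.7, B=80.5. 8·4.7/80.5 = 0.4671 → s = 21.4671

21.4671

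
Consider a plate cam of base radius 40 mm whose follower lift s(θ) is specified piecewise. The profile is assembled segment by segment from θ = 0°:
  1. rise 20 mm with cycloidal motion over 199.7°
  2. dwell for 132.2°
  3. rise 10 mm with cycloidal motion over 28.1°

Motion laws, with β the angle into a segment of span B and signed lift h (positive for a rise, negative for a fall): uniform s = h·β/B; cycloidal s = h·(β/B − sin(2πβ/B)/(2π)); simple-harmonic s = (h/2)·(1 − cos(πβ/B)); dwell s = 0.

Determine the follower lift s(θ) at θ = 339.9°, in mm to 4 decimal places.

seg 1 [0°–199.7°] cycloidal, h=20: full span → s += 20 → s = 20.0000
seg 2 [199.7°–331.9°] dwell: s stays 20.0000
seg 3 [331.9°–360°] cycloidal, h=10: θ=339.9° here. β=8, B=28.1. 10·(0.2847 − sin(2π·0.2847)/(2π)) = 1.2931 → s = 21.2931

21.2931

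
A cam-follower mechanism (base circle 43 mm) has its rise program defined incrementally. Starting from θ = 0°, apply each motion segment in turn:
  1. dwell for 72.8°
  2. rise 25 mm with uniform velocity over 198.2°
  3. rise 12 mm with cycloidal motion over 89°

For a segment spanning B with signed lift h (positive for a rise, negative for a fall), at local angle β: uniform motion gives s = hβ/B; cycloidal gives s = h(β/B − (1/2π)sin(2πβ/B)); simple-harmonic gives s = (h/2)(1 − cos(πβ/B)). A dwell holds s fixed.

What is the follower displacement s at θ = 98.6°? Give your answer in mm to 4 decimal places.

seg 1 [0°–72.8°] dwell: s stays 0.0000
seg 2 [72.8°–271°] uniform, h=25: θ=98.6° here. β=25.8, B=198.2. 25·25.8/198.2 = 3.2543 → s = 3.2543

3.2543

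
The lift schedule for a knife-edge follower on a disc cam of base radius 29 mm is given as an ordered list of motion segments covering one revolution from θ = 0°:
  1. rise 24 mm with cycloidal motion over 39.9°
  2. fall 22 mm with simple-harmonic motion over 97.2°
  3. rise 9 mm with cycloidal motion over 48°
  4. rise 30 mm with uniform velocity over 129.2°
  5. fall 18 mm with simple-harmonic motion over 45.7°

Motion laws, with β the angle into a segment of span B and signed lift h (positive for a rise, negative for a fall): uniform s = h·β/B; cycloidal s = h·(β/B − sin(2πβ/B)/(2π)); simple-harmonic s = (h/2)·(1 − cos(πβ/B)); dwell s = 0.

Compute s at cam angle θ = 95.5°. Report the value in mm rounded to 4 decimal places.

seg 1 [0°–39.9°] cycloidal, h=24: full span → s += 24 → s = 24.0000
seg 2 [39.9°–137.1°] simple-harmonic, h=-22: θ=95.5° here. β=55.6, B=97.2. -22/2·(1 − cos(π·0.5720)) = -13.4675 → s = 10.5325

10.5325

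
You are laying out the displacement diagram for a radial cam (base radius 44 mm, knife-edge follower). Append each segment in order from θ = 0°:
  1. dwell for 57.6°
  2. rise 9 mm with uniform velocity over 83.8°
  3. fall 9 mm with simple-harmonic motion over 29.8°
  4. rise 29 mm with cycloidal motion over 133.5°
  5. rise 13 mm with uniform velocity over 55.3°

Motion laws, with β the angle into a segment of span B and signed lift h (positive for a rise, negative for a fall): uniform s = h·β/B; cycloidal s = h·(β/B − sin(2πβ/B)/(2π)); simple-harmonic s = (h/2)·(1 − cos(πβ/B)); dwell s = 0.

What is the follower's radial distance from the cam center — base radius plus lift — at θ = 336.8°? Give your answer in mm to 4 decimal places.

seg 1 [0°–57.6°] dwell: s stays 0.0000
seg 2 [57.6°–141.4°] uniform, h=9: full span → s += 9 → s = 9.0000
seg 3 [141.4°–171.2°] simple-harmonic, h=-9: full span → s += -9 → s = 0.0000
seg 4 [171.2°–304.7°] cycloidal, h=29: full span → s += 29 → s = 29.0000
seg 5 [304.7°–360°] uniform, h=13: θ=336.8° here. β=32.1, B=55.3. 13·32.1/55.3 = 7.5461 → s = 36.5461
radial distance = base radius + s = 44 + 36.5461 = 80.5461

80.5461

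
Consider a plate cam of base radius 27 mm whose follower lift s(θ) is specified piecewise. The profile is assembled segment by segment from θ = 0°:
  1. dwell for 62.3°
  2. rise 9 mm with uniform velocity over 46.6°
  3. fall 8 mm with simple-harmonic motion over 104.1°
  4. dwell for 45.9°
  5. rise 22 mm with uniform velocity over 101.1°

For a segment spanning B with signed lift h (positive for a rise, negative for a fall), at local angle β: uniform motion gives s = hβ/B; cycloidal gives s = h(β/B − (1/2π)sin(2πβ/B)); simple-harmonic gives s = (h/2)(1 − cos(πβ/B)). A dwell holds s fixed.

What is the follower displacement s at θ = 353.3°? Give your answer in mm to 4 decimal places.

seg 1 [0°–62.3°] dwell: s stays 0.0000
seg 2 [62.3°–108.9°] uniform, h=9: full span → s += 9 → s = 9.0000
seg 3 [108.9°–213°] simple-harmonic, h=-8: full span → s += -8 → s = 1.0000
seg 4 [213°–258.9°] dwell: s stays 1.0000
seg 5 [258.9°–360°] uniform, h=22: θ=353.3° here. β=94.4, B=101.1. 22·94.4/101.1 = 20.5420 → s = 21.5420

21.5420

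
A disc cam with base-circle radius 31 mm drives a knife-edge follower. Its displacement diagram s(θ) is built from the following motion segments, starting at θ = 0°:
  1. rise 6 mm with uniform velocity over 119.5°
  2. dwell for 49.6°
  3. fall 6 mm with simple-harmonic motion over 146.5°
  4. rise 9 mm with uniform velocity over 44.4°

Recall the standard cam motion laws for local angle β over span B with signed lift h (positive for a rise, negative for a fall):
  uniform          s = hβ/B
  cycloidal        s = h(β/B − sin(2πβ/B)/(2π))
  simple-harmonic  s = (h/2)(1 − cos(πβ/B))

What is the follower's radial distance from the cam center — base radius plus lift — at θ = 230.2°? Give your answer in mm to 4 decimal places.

seg 1 [0°–119.5°] uniform, h=6: full span → s += 6 → s = 6.0000
seg 2 [119.5°–169.1°] dwell: s stays 6.0000
seg 3 [169.1°–315.6°] simple-harmonic, h=-6: θ=230.2° here. β=61.1, B=146.5. -6/2·(1 − cos(π·0.4171)) = -2.2272 → s = 3.7728
radial distance = base radius + s = 31 + 3.7728 = 34.7728

34.7728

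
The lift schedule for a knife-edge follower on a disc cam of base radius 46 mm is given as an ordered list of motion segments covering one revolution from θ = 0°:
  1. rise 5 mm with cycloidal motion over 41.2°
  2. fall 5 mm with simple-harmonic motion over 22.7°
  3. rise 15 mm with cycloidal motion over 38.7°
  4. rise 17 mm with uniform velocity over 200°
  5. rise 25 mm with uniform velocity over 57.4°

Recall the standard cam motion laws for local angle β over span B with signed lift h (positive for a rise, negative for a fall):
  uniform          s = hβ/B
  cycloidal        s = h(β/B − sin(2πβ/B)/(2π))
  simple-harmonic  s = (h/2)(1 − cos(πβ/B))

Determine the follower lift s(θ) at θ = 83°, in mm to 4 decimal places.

seg 1 [0°–41.2°] cycloidal, h=5: full span → s += 5 → s = 5.0000
seg 2 [41.2°–63.9°] simple-harmonic, h=-5: full span → s += -5 → s = 0.0000
seg 3 [63.9°–102.6°] cycloidal, h=15: θ=83° here. β=19.1, B=38.7. 15·(0.4935 − sin(2π·0.4935)/(2π)) = 7.3062 → s = 7.3062

7.3062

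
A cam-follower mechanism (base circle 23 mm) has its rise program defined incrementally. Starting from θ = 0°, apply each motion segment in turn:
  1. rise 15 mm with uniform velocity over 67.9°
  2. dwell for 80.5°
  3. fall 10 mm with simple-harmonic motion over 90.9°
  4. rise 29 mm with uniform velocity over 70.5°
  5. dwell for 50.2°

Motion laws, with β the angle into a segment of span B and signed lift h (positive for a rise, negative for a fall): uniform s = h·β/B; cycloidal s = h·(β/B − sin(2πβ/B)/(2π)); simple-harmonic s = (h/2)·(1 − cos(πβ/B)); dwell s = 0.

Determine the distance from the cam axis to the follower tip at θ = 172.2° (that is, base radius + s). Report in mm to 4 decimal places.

seg 1 [0°–67.9°] uniform, h=15: full span → s += 15 → s = 15.0000
seg 2 [67.9°–148.4°] dwell: s stays 15.0000
seg 3 [148.4°–239.3°] simple-harmonic, h=-10: θ=172.2° here. β=23.8, B=90.9. -10/2·(1 − cos(π·0.2618)) = -1.5982 → s = 13.4018
radial distance = base radius + s = 23 + 13.4018 = 36.4018

36.4018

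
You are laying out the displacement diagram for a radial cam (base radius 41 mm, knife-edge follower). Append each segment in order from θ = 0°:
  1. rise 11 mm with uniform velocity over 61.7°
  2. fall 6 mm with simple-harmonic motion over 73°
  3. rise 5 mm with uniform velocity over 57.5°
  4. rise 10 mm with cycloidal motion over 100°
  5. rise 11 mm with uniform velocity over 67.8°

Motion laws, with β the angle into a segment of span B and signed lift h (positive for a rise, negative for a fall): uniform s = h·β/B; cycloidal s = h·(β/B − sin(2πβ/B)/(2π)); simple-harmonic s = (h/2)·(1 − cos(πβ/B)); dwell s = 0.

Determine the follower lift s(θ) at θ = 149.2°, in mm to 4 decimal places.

seg 1 [0°–61.7°] uniform, h=11: full span → s += 11 → s = 11.0000
seg 2 [61.7°–134.7°] simple-harmonic, h=-6: full span → s += -6 → s = 5.0000
seg 3 [134.7°–192.2°] uniform, h=5: θ=149.2° here. β=14.5, B=57.5. 5·14.5/57.5 = 1.2609 → s = 6.2609

6.2609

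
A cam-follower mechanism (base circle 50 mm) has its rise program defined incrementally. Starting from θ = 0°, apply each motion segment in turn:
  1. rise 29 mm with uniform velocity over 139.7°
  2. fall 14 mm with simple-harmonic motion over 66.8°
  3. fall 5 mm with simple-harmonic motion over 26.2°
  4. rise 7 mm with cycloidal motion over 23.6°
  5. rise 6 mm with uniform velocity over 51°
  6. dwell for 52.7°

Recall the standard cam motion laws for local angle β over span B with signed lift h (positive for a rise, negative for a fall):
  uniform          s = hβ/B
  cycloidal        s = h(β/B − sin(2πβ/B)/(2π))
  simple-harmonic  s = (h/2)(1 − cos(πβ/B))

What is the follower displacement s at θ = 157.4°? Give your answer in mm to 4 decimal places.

seg 1 [0°–139.7°] uniform, h=29: full span → s += 29 → s = 29.0000
seg 2 [139.7°–206.5°] simple-harmonic, h=-14: θ=157.4° here. β=17.7, B=66.8. -14/2·(1 − cos(π·0.2650)) = -2.2884 → s = 26.7116

26.7116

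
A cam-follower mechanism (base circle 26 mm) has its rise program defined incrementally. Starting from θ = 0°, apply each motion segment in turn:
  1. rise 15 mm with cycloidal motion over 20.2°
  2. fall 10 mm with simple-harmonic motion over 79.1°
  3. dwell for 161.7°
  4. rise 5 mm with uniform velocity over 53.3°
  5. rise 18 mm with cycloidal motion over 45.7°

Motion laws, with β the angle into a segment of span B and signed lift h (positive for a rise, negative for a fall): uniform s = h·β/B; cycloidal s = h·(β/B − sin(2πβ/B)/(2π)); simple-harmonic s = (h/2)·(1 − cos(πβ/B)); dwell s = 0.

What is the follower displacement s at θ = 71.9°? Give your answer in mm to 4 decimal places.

seg 1 [0°–20.2°] cycloidal, h=15: full span → s += 15 → s = 15.0000
seg 2 [20.2°–99.3°] simple-harmonic, h=-10: θ=71.9° here. β=51.7, B=79.1. -10/2·(1 − cos(π·0.6536)) = -7.3202 → s = 7.6798

7.6798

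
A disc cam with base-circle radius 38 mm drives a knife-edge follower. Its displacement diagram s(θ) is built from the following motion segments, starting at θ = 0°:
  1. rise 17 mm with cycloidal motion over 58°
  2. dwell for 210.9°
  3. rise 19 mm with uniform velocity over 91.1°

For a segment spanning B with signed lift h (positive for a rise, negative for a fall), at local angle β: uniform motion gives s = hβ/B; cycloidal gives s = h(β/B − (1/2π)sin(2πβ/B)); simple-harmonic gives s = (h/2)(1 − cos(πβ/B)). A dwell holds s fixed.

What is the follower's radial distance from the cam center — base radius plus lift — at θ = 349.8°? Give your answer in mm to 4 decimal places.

seg 1 [0°–58°] cycloidal, h=17: full span → s += 17 → s = 17.0000
seg 2 [58°–268.9°] dwell: s stays 17.0000
seg 3 [268.9°–360°] uniform, h=19: θ=349.8° here. β=80.9, B=91.1. 19·80.9/91.1 = 16.8727 → s = 33.8727
radial distance = base radius + s = 38 + 33.8727 = 71.8727

71.8727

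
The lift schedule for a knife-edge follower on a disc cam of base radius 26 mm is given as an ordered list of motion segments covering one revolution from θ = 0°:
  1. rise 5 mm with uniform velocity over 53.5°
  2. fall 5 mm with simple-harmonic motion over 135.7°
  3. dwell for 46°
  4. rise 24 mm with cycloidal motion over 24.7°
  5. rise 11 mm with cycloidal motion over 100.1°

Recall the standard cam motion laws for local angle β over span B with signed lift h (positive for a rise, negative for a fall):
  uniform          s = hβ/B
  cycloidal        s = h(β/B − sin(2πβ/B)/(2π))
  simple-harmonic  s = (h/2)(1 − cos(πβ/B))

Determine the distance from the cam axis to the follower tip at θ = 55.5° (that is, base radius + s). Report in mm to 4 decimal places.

seg 1 [0°–53.5°] uniform, h=5: full span → s += 5 → s = 5.0000
seg 2 [53.5°–189.2°] simple-harmonic, h=-5: θ=55.5° here. β=2, B=135.7. -5/2·(1 − cos(π·0.0147)) = -0.0027 → s = 4.9973
radial distance = base radius + s = 26 + 4.9973 = 30.9973

30.9973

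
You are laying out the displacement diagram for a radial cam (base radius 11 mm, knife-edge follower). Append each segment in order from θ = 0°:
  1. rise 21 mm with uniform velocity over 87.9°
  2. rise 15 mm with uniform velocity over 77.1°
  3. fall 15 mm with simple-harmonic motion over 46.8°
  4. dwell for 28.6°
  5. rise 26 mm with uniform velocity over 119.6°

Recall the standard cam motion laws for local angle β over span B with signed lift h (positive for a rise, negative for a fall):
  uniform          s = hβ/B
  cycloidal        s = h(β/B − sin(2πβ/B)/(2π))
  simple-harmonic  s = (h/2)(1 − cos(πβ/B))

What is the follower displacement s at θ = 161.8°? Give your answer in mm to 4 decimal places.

seg 1 [0°–87.9°] uniform, h=21: full span → s += 21 → s = 21.0000
seg 2 [87.9°–165°] uniform, h=15: θ=161.8° here. β=73.9, B=77.1. 15·73.9/77.1 = 14.3774 → s = 35.3774

35.3774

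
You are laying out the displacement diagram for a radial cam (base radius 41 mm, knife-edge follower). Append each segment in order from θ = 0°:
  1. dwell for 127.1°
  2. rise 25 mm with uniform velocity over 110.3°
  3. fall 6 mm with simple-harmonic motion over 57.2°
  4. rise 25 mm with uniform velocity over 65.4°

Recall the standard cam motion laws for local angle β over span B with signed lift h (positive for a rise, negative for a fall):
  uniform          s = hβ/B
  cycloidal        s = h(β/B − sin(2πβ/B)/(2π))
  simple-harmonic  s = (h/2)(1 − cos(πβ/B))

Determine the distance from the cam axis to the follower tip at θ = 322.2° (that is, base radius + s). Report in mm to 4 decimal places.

seg 1 [0°–127.1°] dwell: s stays 0.0000
seg 2 [127.1°–237.4°] uniform, h=25: full span → s += 25 → s = 25.0000
seg 3 [237.4°–294.6°] simple-harmonic, h=-6: full span → s += -6 → s = 19.0000
seg 4 [294.6°–360°] uniform, h=25: θ=322.2° here. β=27.6, B=65.4. 25·27.6/65.4 = 10.5505 → s = 29.5505
radial distance = base radius + s = 41 + 29.5505 = 70.5505

70.5505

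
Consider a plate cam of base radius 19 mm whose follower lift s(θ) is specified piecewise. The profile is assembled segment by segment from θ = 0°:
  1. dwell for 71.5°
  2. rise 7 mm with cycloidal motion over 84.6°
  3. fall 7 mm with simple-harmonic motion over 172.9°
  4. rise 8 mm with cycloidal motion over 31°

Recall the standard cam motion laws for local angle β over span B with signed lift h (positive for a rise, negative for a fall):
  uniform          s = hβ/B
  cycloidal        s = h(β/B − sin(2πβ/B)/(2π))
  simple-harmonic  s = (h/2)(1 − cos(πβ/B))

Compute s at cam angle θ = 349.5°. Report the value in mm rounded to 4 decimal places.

seg 1 [0°–71.5°] dwell: s stays 0.0000
seg 2 [71.5°–156.1°] cycloidal, h=7: full span → s += 7 → s = 7.0000
seg 3 [156.1°–329°] simple-harmonic, h=-7: full span → s += -7 → s = 0.0000
seg 4 [329°–360°] cycloidal, h=8: θ=349.5° here. β=20.5, B=31. 8·(0.6613 − sin(2π·0.6613)/(2π)) = 6.3709 → s = 6.3709

6.3709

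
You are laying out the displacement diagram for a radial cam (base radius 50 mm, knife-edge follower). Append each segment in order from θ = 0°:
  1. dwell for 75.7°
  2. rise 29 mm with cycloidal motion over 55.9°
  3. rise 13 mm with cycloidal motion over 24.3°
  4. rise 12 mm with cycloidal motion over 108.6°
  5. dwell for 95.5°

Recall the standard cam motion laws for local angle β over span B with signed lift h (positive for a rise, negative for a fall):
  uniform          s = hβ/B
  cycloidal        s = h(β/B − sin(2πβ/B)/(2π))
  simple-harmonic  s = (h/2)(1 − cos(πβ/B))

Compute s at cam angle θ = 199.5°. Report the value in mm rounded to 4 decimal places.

seg 1 [0°–75.7°] dwell: s stays 0.0000
seg 2 [75.7°–131.6°] cycloidal, h=29: full span → s += 29 → s = 29.0000
seg 3 [131.6°–155.9°] cycloidal, h=13: full span → s += 13 → s = 42.0000
seg 4 [155.9°–264.5°] cycloidal, h=12: θ=199.5° here. β=43.6, B=108.6. 12·(0.4015 − sin(2π·0.4015)/(2π)) = 3.7094 → s = 45.7094

45.7094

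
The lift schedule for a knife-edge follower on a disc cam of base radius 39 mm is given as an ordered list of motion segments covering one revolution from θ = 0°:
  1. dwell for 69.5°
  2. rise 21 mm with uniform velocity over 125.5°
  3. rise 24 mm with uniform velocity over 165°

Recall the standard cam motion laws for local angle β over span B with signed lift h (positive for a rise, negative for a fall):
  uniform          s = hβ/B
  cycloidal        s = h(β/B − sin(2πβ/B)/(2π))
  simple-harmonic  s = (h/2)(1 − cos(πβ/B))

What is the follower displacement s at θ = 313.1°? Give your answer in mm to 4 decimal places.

seg 1 [0°–69.5°] dwell: s stays 0.0000
seg 2 [69.5°–195°] uniform, h=21: full span → s += 21 → s = 21.0000
seg 3 [195°–360°] uniform, h=24: θ=313.1° here. β=118.1, B=165. 24·118.1/165 = 17.1782 → s = 38.1782

38.1782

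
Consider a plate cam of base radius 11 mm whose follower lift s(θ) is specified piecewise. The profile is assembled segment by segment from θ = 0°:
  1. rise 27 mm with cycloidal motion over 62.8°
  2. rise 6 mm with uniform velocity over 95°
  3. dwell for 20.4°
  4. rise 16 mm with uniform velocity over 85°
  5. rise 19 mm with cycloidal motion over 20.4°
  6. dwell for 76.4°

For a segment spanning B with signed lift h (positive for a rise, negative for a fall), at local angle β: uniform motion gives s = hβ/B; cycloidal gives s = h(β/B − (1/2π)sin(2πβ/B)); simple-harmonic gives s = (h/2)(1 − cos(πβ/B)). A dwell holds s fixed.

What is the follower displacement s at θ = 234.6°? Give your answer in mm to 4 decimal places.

seg 1 [0°–62.8°] cycloidal, h=27: full span → s += 27 → s = 27.0000
seg 2 [62.8°–157.8°] uniform, h=6: full span → s += 6 → s = 33.0000
seg 3 [157.8°–178.2°] dwell: s stays 33.0000
seg 4 [178.2°–263.2°] uniform, h=16: θ=234.6° here. β=56.4, B=85. 16·56.4/85 = 10.6165 → s = 43.6165

43.6165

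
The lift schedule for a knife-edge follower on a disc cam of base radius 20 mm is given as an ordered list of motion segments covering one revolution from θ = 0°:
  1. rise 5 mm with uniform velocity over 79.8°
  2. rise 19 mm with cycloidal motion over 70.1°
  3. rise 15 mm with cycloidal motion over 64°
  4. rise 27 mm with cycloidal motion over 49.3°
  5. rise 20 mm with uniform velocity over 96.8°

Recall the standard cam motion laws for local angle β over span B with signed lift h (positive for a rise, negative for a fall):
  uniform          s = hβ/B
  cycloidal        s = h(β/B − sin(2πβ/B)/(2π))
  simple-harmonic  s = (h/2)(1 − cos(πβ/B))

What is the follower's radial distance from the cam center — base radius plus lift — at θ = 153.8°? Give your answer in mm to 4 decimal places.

seg 1 [0°–79.8°] uniform, h=5: full span → s += 5 → s = 5.0000
seg 2 [79.8°–149.9°] cycloidal, h=19: full span → s += 19 → s = 24.0000
seg 3 [149.9°–213.9°] cycloidal, h=15: θ=153.8° here. β=3.9, B=64. 15·(0.0609 − sin(2π·0.0609)/(2π)) = 0.0222 → s = 24.0222
radial distance = base radius + s = 20 + 24.0222 = 44.0222

44.0222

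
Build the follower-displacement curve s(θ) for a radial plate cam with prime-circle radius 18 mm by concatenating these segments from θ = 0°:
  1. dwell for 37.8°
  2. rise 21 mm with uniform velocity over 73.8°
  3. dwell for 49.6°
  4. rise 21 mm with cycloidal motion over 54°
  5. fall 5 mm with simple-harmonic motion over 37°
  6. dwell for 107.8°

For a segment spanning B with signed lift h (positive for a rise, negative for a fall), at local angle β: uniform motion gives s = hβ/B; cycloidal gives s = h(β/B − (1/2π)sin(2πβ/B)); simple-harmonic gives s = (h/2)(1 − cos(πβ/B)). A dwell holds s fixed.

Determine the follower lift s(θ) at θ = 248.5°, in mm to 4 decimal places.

seg 1 [0°–37.8°] dwell: s stays 0.0000
seg 2 [37.8°–111.6°] uniform, h=21: full span → s += 21 → s = 21.0000
seg 3 [111.6°–161.2°] dwell: s stays 21.0000
seg 4 [161.2°–215.2°] cycloidal, h=21: full span → s += 21 → s = 42.0000
seg 5 [215.2°–252.2°] simple-harmonic, h=-5: θ=248.5° here. β=33.3, B=37. -5/2·(1 − cos(π·0.9000)) = -4.8776 → s = 37.1224

37.1224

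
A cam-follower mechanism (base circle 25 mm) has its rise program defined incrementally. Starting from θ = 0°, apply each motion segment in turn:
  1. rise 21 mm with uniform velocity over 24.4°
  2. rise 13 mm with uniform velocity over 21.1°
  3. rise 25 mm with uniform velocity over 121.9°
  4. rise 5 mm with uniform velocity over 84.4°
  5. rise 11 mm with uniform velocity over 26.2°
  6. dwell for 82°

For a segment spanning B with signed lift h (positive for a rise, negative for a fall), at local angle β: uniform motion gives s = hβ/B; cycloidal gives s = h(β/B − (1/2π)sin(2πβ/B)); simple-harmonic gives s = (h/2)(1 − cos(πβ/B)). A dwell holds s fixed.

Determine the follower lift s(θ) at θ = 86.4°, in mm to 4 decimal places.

seg 1 [0°–24.4°] uniform, h=21: full span → s += 21 → s = 21.0000
seg 2 [24.4°–45.5°] uniform, h=13: full span → s += 13 → s = 34.0000
seg 3 [45.5°–167.4°] uniform, h=25: θ=86.4° here. β=40.9, B=121.9. 25·40.9/121.9 = 8.3880 → s = 42.3880

42.3880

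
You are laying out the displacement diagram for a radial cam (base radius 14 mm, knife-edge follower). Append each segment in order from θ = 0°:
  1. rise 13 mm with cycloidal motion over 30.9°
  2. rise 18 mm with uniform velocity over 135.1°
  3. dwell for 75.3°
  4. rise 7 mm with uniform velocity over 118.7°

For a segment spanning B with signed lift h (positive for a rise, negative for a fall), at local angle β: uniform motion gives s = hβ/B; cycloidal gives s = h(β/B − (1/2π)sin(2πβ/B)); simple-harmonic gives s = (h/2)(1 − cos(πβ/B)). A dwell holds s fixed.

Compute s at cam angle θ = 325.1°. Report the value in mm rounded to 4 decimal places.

seg 1 [0°–30.9°] cycloidal, h=13: full span → s += 13 → s = 13.0000
seg 2 [30.9°–166°] uniform, h=18: full span → s += 18 → s = 31.0000
seg 3 [166°–241.3°] dwell: s stays 31.0000
seg 4 [241.3°–360°] uniform, h=7: θ=325.1° here. β=83.8, B=118.7. 7·83.8/118.7 = 4.9419 → s = 35.9419

35.9419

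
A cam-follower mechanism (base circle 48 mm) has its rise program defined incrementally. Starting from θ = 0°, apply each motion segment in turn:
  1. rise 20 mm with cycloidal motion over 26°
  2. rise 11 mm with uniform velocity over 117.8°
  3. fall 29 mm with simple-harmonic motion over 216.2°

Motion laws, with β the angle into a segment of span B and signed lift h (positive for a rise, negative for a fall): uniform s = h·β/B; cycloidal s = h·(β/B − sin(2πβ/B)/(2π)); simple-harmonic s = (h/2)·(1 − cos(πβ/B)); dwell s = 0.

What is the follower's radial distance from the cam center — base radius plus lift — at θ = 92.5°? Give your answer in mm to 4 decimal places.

seg 1 [0°–26°] cycloidal, h=20: full span → s += 20 → s = 20.0000
seg 2 [26°–143.8°] uniform, h=11: θ=92.5° here. β=66.5, B=117.8. 11·66.5/117.8 = 6.2097 → s = 26.2097
radial distance = base radius + s = 48 + 26.2097 = 74.2097

74.2097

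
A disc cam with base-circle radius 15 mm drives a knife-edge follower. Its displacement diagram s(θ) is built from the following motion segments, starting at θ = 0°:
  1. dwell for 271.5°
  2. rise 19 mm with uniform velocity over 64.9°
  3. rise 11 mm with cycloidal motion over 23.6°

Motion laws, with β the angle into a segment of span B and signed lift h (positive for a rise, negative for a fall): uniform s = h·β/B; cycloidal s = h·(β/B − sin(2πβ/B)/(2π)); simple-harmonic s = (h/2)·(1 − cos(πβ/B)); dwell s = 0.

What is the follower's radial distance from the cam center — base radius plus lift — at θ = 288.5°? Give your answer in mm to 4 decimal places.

seg 1 [0°–271.5°] dwell: s stays 0.0000
seg 2 [271.5°–336.4°] uniform, h=19: θ=288.5° here. β=17, B=64.9. 19·17/64.9 = 4.9769 → s = 4.9769
radial distance = base radius + s = 15 + 4.9769 = 19.9769

19.9769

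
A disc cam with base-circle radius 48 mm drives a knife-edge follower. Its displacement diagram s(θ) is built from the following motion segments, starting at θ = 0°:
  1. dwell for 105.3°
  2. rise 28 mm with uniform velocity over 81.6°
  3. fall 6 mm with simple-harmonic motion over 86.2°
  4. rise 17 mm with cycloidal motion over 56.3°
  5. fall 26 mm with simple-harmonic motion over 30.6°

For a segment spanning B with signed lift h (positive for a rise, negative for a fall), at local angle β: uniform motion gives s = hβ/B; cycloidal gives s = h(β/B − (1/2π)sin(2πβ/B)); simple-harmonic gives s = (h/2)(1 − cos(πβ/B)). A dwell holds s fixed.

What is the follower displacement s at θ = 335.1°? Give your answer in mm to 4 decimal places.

seg 1 [0°–105.3°] dwell: s stays 0.0000
seg 2 [105.3°–186.9°] uniform, h=28: full span → s += 28 → s = 28.0000
seg 3 [186.9°–273.1°] simple-harmonic, h=-6: full span → s += -6 → s = 22.0000
seg 4 [273.1°–329.4°] cycloidal, h=17: full span → s += 17 → s = 39.0000
seg 5 [329.4°–360°] simple-harmonic, h=-26: θ=335.1° here. β=5.7, B=30.6. -26/2·(1 − cos(π·0.1863)) = -2.1632 → s = 36.8368

36.8368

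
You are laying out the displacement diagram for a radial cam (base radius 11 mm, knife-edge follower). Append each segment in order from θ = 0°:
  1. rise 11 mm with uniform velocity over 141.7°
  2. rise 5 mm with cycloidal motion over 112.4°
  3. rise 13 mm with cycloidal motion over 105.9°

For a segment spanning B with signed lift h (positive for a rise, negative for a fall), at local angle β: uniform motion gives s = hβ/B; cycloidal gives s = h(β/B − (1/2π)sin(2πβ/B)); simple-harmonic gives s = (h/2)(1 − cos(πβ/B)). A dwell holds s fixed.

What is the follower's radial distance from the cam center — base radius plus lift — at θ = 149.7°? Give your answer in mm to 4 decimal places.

seg 1 [0°–141.7°] uniform, h=11: full span → s += 11 → s = 11.0000
seg 2 [141.7°–254.1°] cycloidal, h=5: θ=149.7° here. β=8, B=112.4. 5·(0.0712 − sin(2π·0.0712)/(2π)) = 0.0117 → s = 11.0117
radial distance = base radius + s = 11 + 11.0117 = 22.0117

22.0117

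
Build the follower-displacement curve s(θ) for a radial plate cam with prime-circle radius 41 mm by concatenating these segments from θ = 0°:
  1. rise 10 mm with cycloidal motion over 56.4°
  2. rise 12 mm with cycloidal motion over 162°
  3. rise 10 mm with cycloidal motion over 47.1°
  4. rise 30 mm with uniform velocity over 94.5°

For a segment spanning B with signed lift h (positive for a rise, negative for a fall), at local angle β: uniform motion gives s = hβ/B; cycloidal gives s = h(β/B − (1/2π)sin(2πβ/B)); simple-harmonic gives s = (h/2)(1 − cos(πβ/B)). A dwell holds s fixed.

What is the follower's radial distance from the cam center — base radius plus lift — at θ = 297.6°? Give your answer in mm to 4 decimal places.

seg 1 [0°–56.4°] cycloidal, h=10: full span → s += 10 → s = 10.0000
seg 2 [56.4°–218.4°] cycloidal, h=12: full span → s += 12 → s = 22.0000
seg 3 [218.4°–265.5°] cycloidal, h=10: full span → s += 10 → s = 32.0000
seg 4 [265.5°–360°] uniform, h=30: θ=297.6° here. β=32.1, B=94.5. 30·32.1/94.5 = 10.1905 → s = 42.1905
radial distance = base radius + s = 41 + 42.1905 = 83.1905

83.1905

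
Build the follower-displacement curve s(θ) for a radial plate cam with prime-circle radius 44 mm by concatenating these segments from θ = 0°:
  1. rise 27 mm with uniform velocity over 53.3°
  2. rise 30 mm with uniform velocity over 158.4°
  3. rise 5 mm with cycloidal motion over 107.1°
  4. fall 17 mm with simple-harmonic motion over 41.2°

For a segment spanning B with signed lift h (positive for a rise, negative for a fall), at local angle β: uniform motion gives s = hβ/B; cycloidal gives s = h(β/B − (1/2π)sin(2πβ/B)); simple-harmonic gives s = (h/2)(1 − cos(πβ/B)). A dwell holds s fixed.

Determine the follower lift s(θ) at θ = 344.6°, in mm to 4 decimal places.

seg 1 [0°–53.3°] uniform, h=27: full span → s += 27 → s = 27.0000
seg 2 [53.3°–211.7°] uniform, h=30: full span → s += 30 → s = 57.0000
seg 3 [211.7°–318.8°] cycloidal, h=5: full span → s += 5 → s = 62.0000
seg 4 [318.8°–360°] simple-harmonic, h=-17: θ=344.6° here. β=25.8, B=41.2. -17/2·(1 − cos(π·0.6262)) = -11.7827 → s = 50.2173

50.2173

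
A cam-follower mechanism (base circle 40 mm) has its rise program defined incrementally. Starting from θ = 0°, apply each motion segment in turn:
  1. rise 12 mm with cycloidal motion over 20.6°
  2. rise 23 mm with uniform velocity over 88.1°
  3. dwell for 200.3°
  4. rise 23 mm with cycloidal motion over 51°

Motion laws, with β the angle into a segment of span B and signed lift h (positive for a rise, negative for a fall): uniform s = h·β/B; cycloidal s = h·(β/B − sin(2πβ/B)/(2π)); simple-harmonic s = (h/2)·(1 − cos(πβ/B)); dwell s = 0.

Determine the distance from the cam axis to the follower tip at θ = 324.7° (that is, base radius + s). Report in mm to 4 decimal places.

seg 1 [0°–20.6°] cycloidal, h=12: full span → s += 12 → s = 12.0000
seg 2 [20.6°–108.7°] uniform, h=23: full span → s += 23 → s = 35.0000
seg 3 [108.7°–309°] dwell: s stays 35.0000
seg 4 [309°–360°] cycloidal, h=23: θ=324.7° here. β=15.7, B=51. 23·(0.3078 − sin(2π·0.3078)/(2π)) = 3.6589 → s = 38.6589
radial distance = base radius + s = 40 + 38.6589 = 78.6589

78.6589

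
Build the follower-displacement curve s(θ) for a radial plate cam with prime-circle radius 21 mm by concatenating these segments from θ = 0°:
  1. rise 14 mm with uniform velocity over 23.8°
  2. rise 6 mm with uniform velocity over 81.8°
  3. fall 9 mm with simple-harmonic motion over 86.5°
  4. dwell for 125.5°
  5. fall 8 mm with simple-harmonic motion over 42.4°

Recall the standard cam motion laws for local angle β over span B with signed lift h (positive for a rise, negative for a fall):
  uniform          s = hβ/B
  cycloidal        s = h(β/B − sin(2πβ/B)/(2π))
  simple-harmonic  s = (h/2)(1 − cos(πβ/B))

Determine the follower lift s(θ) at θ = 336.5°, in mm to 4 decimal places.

seg 1 [0°–23.8°] uniform, h=14: full span → s += 14 → s = 14.0000
seg 2 [23.8°–105.6°] uniform, h=6: full span → s += 6 → s = 20.0000
seg 3 [105.6°–192.1°] simple-harmonic, h=-9: full span → s += -9 → s = 11.0000
seg 4 [192.1°–317.6°] dwell: s stays 11.0000
seg 5 [317.6°–360°] simple-harmonic, h=-8: θ=336.5° here. β=18.9, B=42.4. -8/2·(1 − cos(π·0.4458)) = -3.3216 → s = 7.6784

7.6784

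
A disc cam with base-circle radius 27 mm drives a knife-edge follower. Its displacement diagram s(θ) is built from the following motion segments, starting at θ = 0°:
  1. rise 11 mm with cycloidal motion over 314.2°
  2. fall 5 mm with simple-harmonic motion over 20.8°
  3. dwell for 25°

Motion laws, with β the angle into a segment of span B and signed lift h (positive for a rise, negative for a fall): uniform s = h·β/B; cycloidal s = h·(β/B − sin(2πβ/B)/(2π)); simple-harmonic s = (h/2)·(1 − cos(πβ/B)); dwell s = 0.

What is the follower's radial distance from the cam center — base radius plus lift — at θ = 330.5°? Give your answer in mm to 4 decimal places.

seg 1 [0°–314.2°] cycloidal, h=11: full span → s += 11 → s = 11.0000
seg 2 [314.2°–335°] simple-harmonic, h=-5: θ=330.5° here. β=16.3, B=20.8. -5/2·(1 − cos(π·0.7837)) = -4.4444 → s = 6.5556
radial distance = base radius + s = 27 + 6.5556 = 33.5556

33.5556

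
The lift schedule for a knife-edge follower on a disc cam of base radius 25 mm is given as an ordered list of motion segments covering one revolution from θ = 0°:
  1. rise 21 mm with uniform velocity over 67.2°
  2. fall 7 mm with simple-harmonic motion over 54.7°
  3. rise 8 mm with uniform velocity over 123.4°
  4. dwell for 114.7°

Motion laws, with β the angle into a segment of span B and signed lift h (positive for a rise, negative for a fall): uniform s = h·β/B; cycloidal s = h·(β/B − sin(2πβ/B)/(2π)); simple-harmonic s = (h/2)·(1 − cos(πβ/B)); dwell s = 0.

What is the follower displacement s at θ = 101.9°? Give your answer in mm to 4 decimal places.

seg 1 [0°–67.2°] uniform, h=21: full span → s += 21 → s = 21.0000
seg 2 [67.2°–121.9°] simple-harmonic, h=-7: θ=101.9° here. β=34.7, B=54.7. -7/2·(1 − cos(π·0.6344)) = -4.9340 → s = 16.0660

16.0660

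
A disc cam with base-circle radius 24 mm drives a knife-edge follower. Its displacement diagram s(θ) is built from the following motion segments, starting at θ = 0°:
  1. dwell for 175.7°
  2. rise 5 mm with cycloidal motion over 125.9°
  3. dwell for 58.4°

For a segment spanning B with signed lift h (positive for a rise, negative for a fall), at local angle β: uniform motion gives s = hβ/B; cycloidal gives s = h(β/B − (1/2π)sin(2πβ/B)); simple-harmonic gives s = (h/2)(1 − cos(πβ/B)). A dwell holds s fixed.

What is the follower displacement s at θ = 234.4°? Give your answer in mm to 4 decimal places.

seg 1 [0°–175.7°] dwell: s stays 0.0000
seg 2 [175.7°–301.6°] cycloidal, h=5: θ=234.4° here. β=58.7, B=125.9. 5·(0.4662 − sin(2π·0.4662)/(2π)) = 2.1637 → s = 2.1637

2.1637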